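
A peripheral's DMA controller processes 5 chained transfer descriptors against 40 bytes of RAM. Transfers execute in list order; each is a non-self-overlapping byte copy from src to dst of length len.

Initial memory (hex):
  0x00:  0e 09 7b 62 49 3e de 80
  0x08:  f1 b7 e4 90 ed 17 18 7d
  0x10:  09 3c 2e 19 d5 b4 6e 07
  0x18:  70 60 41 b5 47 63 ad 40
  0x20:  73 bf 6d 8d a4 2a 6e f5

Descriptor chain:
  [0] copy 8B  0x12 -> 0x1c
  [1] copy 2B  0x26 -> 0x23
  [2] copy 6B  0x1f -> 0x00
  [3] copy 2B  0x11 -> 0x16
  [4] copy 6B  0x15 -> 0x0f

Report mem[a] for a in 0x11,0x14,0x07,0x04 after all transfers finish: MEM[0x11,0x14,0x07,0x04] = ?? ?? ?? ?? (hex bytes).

[0] 0x12->0x1c len=8 : 2e 19 d5 b4 6e 07 70 60
[1] 0x26->0x23 len=2 : 6e f5
[2] 0x1f->0x00 len=6 : b4 6e 07 70 6e f5
[3] 0x11->0x16 len=2 : 3c 2e
[4] 0x15->0x0f len=6 : b4 3c 2e 70 60 41
query mem[0x11]=0x2e, mem[0x14]=0x41, mem[0x07]=0x80, mem[0x04]=0x6e

MEM[0x11,0x14,0x07,0x04] = 2e 41 80 6e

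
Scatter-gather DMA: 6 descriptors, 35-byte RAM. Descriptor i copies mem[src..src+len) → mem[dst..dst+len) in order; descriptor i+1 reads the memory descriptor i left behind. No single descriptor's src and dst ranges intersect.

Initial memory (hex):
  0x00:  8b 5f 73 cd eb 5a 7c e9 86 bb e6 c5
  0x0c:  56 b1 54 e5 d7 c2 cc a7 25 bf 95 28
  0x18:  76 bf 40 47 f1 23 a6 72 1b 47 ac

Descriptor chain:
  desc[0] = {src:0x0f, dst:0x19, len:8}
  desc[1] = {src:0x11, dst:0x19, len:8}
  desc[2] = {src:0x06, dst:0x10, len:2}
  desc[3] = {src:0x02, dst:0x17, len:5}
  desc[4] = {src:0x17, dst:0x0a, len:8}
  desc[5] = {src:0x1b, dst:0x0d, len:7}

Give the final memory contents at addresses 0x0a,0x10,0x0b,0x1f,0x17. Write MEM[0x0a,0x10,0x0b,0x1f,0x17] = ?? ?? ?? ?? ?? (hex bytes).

MEM[0x0a,0x10,0x0b,0x1f,0x17] = 73 95 cd 28 73

  after D0: wrote 8B at 0x19 = e5d7c2cca725bf95
  after D1: wrote 8B at 0x19 = c2cca725bf952876
  after D2: wrote 2B at 0x10 = 7ce9
  after D3: wrote 5B at 0x17 = 73cdeb5a7c
  after D4: wrote 8B at 0x0a = 73cdeb5a7c25bf95
  after D5: wrote 7B at 0x0d = 7c25bf95287647
query mem[0x0a]=0x73, mem[0x10]=0x95, mem[0x0b]=0xcd, mem[0x1f]=0x28, mem[0x17]=0x73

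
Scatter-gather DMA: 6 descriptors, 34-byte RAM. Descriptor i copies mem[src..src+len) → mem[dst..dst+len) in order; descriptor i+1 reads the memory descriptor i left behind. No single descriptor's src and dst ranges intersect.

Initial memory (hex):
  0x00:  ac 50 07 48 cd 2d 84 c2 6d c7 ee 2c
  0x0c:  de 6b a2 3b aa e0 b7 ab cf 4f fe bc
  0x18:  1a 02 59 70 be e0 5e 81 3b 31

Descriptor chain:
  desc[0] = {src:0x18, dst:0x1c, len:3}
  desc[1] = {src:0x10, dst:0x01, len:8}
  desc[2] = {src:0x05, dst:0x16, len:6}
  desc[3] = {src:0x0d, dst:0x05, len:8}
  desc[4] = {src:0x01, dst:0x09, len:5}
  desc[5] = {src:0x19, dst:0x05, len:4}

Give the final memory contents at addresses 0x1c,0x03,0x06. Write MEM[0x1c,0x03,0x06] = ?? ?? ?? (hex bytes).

MEM[0x1c,0x03,0x06] = 1a b7 c7

[0] 0x18->0x1c len=3 : 1a 02 59
[1] 0x10->0x01 len=8 : aa e0 b7 ab cf 4f fe bc
[2] 0x05->0x16 len=6 : cf 4f fe bc c7 ee
[3] 0x0d->0x05 len=8 : 6b a2 3b aa e0 b7 ab cf
[4] 0x01->0x09 len=5 : aa e0 b7 ab 6b
[5] 0x19->0x05 len=4 : bc c7 ee 1a
query mem[0x1c]=0x1a, mem[0x03]=0xb7, mem[0x06]=0xc7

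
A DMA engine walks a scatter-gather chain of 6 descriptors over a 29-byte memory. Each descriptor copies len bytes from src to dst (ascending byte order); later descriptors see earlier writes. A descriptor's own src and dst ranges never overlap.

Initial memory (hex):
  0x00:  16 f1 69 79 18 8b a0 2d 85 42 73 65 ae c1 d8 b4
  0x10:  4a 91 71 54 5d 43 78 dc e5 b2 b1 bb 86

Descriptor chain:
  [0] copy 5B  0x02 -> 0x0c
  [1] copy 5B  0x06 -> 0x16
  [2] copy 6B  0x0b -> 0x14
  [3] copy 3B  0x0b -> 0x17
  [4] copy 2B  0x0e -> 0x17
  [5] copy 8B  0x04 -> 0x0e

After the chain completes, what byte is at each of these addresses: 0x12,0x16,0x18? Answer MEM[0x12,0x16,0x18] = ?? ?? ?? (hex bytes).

MEM[0x12,0x16,0x18] = 85 79 8b

D0: mem[0x0c..0x10] <- [69 79 18 8b a0]
D1: mem[0x16..0x1a] <- [a0 2d 85 42 73]
D2: mem[0x14..0x19] <- [65 69 79 18 8b a0]
D3: mem[0x17..0x19] <- [65 69 79]
D4: mem[0x17..0x18] <- [18 8b]
D5: mem[0x0e..0x15] <- [18 8b a0 2d 85 42 73 65]
query mem[0x12]=0x85, mem[0x16]=0x79, mem[0x18]=0x8b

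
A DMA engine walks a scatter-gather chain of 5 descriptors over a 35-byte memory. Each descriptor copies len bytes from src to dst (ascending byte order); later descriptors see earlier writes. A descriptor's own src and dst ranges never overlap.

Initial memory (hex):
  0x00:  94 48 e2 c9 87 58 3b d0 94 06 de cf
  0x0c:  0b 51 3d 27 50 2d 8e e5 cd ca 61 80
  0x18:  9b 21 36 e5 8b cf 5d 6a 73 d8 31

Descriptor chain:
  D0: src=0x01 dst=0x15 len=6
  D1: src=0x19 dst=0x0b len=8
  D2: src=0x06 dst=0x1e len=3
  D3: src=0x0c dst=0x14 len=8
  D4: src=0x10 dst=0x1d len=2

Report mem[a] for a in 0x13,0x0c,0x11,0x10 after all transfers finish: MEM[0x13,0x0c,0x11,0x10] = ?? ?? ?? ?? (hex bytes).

MEM[0x13,0x0c,0x11,0x10] = e5 3b 6a 5d

D0: mem[0x15..0x1a] <- [48 e2 c9 87 58 3b]
D1: mem[0x0b..0x12] <- [58 3b e5 8b cf 5d 6a 73]
D2: mem[0x1e..0x20] <- [3b d0 94]
D3: mem[0x14..0x1b] <- [3b e5 8b cf 5d 6a 73 e5]
D4: mem[0x1d..0x1e] <- [5d 6a]
query mem[0x13]=0xe5, mem[0x0c]=0x3b, mem[0x11]=0x6a, mem[0x10]=0x5d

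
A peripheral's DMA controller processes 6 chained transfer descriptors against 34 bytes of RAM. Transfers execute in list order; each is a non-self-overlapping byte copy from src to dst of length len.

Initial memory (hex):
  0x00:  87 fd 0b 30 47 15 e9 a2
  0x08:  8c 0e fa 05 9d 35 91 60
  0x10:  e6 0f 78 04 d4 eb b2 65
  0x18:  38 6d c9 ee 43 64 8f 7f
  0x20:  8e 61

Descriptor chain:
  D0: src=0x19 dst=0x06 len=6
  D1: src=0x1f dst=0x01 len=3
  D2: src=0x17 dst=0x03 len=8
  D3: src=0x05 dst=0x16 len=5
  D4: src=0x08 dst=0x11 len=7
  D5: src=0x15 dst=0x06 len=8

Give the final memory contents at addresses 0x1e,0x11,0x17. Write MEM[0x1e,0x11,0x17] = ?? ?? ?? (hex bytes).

MEM[0x1e,0x11,0x17] = 8f 43 91

[0] 0x19->0x06 len=6 : 6d c9 ee 43 64 8f
[1] 0x1f->0x01 len=3 : 7f 8e 61
[2] 0x17->0x03 len=8 : 65 38 6d c9 ee 43 64 8f
[3] 0x05->0x16 len=5 : 6d c9 ee 43 64
[4] 0x08->0x11 len=7 : 43 64 8f 8f 9d 35 91
[5] 0x15->0x06 len=8 : 9d 35 91 ee 43 64 ee 43
query mem[0x1e]=0x8f, mem[0x11]=0x43, mem[0x17]=0x91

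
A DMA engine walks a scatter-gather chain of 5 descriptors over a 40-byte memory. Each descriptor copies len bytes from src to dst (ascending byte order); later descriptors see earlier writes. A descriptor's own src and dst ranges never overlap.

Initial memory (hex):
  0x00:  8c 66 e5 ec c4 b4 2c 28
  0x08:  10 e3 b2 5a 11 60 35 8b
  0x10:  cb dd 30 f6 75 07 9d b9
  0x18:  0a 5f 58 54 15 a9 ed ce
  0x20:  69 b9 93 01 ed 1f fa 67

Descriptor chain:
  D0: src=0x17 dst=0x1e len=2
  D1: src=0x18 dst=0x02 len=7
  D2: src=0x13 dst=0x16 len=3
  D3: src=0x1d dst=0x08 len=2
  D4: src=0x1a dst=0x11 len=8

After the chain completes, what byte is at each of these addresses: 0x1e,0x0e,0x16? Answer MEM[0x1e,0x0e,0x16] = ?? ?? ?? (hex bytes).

MEM[0x1e,0x0e,0x16] = b9 35 0a

[0] 0x17->0x1e len=2 : b9 0a
[1] 0x18->0x02 len=7 : 0a 5f 58 54 15 a9 b9
[2] 0x13->0x16 len=3 : f6 75 07
[3] 0x1d->0x08 len=2 : a9 b9
[4] 0x1a->0x11 len=8 : 58 54 15 a9 b9 0a 69 b9
query mem[0x1e]=0xb9, mem[0x0e]=0x35, mem[0x16]=0x0a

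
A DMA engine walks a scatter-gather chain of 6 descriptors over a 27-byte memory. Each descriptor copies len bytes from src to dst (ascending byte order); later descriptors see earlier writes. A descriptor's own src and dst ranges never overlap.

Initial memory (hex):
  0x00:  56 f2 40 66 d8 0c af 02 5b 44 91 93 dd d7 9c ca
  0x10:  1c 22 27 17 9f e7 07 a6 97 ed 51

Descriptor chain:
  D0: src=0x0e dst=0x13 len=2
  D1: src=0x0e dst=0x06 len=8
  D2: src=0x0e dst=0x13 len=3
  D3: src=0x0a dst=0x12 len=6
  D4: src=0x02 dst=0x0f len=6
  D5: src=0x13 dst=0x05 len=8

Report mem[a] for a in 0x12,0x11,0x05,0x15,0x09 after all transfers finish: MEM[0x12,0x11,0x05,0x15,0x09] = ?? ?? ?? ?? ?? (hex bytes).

MEM[0x12,0x11,0x05,0x15,0x09] = 0c d8 9c e7 ca

#0 dst[0x13+2] := {0x9c,0xca}
#1 dst[0x06+8] := {0x9c,0xca,0x1c,0x22,0x27,0x9c,0xca,0xe7}
#2 dst[0x13+3] := {0x9c,0xca,0x1c}
#3 dst[0x12+6] := {0x27,0x9c,0xca,0xe7,0x9c,0xca}
#4 dst[0x0f+6] := {0x40,0x66,0xd8,0x0c,0x9c,0xca}
#5 dst[0x05+8] := {0x9c,0xca,0xe7,0x9c,0xca,0x97,0xed,0x51}
query mem[0x12]=0x0c, mem[0x11]=0xd8, mem[0x05]=0x9c, mem[0x15]=0xe7, mem[0x09]=0xca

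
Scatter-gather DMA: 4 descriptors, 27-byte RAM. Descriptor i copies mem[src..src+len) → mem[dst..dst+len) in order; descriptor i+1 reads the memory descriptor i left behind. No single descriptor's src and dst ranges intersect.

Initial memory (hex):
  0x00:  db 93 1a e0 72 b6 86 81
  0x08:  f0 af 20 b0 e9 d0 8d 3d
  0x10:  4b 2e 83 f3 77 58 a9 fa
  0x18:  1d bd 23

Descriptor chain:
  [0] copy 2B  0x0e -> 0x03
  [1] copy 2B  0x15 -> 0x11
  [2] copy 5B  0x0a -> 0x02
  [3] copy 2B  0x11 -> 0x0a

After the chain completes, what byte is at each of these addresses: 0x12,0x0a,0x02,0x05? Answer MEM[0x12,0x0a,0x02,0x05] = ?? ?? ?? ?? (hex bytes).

MEM[0x12,0x0a,0x02,0x05] = a9 58 20 d0

  after D0: wrote 2B at 0x03 = 8d3d
  after D1: wrote 2B at 0x11 = 58a9
  after D2: wrote 5B at 0x02 = 20b0e9d08d
  after D3: wrote 2B at 0x0a = 58a9
query mem[0x12]=0xa9, mem[0x0a]=0x58, mem[0x02]=0x20, mem[0x05]=0xd0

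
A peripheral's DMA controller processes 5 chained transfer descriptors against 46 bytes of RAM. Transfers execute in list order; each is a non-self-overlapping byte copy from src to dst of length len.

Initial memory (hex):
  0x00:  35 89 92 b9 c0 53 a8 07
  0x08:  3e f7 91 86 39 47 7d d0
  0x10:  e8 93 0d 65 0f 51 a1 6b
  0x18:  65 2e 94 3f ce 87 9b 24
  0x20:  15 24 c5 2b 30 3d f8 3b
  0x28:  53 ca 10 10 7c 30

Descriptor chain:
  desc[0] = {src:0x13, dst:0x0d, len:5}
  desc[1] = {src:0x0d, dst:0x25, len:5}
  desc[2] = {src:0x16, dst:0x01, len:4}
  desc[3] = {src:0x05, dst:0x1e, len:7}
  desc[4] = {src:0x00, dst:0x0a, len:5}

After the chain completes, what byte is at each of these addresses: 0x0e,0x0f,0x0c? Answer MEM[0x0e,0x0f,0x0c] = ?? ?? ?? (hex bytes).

[0] 0x13->0x0d len=5 : 65 0f 51 a1 6b
[1] 0x0d->0x25 len=5 : 65 0f 51 a1 6b
[2] 0x16->0x01 len=4 : a1 6b 65 2e
[3] 0x05->0x1e len=7 : 53 a8 07 3e f7 91 86
[4] 0x00->0x0a len=5 : 35 a1 6b 65 2e
query mem[0x0e]=0x2e, mem[0x0f]=0x51, mem[0x0c]=0x6b

MEM[0x0e,0x0f,0x0c] = 2e 51 6b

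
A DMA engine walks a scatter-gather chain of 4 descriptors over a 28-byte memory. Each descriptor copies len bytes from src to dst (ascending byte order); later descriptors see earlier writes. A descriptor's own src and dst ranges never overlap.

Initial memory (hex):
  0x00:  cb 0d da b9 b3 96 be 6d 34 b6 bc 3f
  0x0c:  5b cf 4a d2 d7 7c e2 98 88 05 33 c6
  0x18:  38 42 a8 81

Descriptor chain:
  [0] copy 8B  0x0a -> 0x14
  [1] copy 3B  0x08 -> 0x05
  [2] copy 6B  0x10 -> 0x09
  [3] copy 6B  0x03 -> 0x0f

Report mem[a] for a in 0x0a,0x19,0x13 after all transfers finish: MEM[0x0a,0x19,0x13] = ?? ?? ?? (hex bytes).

  after D0: wrote 8B at 0x14 = bc3f5bcf4ad2d77c
  after D1: wrote 3B at 0x05 = 34b6bc
  after D2: wrote 6B at 0x09 = d77ce298bc3f
  after D3: wrote 6B at 0x0f = b9b334b6bc34
query mem[0x0a]=0x7c, mem[0x19]=0xd2, mem[0x13]=0xbc

MEM[0x0a,0x19,0x13] = 7c d2 bc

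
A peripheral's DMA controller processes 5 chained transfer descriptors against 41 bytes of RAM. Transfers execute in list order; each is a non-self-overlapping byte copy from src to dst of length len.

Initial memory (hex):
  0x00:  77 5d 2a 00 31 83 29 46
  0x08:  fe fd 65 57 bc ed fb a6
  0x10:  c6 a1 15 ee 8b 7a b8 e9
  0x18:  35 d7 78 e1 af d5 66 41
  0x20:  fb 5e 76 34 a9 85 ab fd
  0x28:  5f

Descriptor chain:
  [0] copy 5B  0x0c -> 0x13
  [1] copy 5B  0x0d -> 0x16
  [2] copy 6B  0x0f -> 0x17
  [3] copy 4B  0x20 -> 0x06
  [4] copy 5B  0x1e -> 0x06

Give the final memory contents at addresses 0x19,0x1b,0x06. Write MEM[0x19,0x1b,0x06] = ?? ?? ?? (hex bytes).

#0 dst[0x13+5] := {0xbc,0xed,0xfb,0xa6,0xc6}
#1 dst[0x16+5] := {0xed,0xfb,0xa6,0xc6,0xa1}
#2 dst[0x17+6] := {0xa6,0xc6,0xa1,0x15,0xbc,0xed}
#3 dst[0x06+4] := {0xfb,0x5e,0x76,0x34}
#4 dst[0x06+5] := {0x66,0x41,0xfb,0x5e,0x76}
query mem[0x19]=0xa1, mem[0x1b]=0xbc, mem[0x06]=0x66

MEM[0x19,0x1b,0x06] = a1 bc 66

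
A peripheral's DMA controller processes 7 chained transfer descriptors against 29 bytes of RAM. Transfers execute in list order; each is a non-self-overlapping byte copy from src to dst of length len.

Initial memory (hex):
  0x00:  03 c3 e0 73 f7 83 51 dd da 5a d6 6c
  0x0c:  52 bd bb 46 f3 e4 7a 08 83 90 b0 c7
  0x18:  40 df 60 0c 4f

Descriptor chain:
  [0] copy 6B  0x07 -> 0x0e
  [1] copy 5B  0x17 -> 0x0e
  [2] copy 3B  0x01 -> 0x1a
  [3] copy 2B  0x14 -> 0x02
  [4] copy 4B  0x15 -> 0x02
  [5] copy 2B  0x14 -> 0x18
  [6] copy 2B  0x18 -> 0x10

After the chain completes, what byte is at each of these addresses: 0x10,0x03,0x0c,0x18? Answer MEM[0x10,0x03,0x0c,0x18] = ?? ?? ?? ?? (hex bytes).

  after D0: wrote 6B at 0x0e = ddda5ad66c52
  after D1: wrote 5B at 0x0e = c740df600c
  after D2: wrote 3B at 0x1a = c3e073
  after D3: wrote 2B at 0x02 = 8390
  after D4: wrote 4B at 0x02 = 90b0c740
  after D5: wrote 2B at 0x18 = 8390
  after D6: wrote 2B at 0x10 = 8390
query mem[0x10]=0x83, mem[0x03]=0xb0, mem[0x0c]=0x52, mem[0x18]=0x83

MEM[0x10,0x03,0x0c,0x18] = 83 b0 52 83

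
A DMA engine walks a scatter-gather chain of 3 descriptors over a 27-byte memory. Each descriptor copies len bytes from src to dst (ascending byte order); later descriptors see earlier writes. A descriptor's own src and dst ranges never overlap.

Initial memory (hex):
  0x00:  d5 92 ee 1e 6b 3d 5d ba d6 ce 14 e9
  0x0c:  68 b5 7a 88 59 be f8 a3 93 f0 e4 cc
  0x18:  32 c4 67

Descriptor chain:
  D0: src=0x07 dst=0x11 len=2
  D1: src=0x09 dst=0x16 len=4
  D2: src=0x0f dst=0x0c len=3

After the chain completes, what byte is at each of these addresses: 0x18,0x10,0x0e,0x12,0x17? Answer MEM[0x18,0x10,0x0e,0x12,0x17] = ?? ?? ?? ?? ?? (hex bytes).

D0: mem[0x11..0x12] <- [ba d6]
D1: mem[0x16..0x19] <- [ce 14 e9 68]
D2: mem[0x0c..0x0e] <- [88 59 ba]
query mem[0x18]=0xe9, mem[0x10]=0x59, mem[0x0e]=0xba, mem[0x12]=0xd6, mem[0x17]=0x14

MEM[0x18,0x10,0x0e,0x12,0x17] = e9 59 ba d6 14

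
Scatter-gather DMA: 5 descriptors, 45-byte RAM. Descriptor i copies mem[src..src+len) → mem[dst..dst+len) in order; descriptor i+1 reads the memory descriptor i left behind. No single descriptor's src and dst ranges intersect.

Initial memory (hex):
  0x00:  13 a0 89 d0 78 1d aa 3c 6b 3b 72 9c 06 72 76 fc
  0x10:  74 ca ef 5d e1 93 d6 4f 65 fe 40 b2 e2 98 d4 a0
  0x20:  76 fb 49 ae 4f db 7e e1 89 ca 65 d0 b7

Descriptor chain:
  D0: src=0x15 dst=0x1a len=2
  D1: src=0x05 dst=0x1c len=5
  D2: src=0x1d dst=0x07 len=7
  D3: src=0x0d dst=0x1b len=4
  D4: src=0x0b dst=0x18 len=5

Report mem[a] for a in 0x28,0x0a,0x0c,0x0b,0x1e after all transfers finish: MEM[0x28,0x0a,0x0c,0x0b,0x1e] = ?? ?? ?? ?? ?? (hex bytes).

MEM[0x28,0x0a,0x0c,0x0b,0x1e] = 89 3b 49 fb 74

[0] 0x15->0x1a len=2 : 93 d6
[1] 0x05->0x1c len=5 : 1d aa 3c 6b 3b
[2] 0x1d->0x07 len=7 : aa 3c 6b 3b fb 49 ae
[3] 0x0d->0x1b len=4 : ae 76 fc 74
[4] 0x0b->0x18 len=5 : fb 49 ae 76 fc
query mem[0x28]=0x89, mem[0x0a]=0x3b, mem[0x0c]=0x49, mem[0x0b]=0xfb, mem[0x1e]=0x74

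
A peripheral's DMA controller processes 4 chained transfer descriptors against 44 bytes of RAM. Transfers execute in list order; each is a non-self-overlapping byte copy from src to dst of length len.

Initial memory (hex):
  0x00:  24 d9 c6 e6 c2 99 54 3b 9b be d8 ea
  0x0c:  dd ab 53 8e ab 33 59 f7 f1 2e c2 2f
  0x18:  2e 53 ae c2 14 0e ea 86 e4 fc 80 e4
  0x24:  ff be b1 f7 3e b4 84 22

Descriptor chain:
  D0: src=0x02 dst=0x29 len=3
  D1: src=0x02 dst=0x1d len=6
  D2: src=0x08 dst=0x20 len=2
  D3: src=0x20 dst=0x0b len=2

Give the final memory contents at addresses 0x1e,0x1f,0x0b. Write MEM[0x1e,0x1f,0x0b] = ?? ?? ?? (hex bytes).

MEM[0x1e,0x1f,0x0b] = e6 c2 9b

[0] 0x02->0x29 len=3 : c6 e6 c2
[1] 0x02->0x1d len=6 : c6 e6 c2 99 54 3b
[2] 0x08->0x20 len=2 : 9b be
[3] 0x20->0x0b len=2 : 9b be
query mem[0x1e]=0xe6, mem[0x1f]=0xc2, mem[0x0b]=0x9b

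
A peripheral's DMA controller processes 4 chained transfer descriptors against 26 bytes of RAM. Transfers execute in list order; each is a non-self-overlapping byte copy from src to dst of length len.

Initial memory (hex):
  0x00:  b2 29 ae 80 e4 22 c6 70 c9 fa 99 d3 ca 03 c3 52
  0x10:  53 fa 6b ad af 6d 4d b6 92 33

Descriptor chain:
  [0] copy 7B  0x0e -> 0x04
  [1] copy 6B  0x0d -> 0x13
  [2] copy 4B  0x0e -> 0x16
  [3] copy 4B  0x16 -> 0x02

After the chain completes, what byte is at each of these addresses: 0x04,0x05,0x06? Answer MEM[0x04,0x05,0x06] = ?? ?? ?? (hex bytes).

MEM[0x04,0x05,0x06] = 53 fa 53

[0] 0x0e->0x04 len=7 : c3 52 53 fa 6b ad af
[1] 0x0d->0x13 len=6 : 03 c3 52 53 fa 6b
[2] 0x0e->0x16 len=4 : c3 52 53 fa
[3] 0x16->0x02 len=4 : c3 52 53 fa
query mem[0x04]=0x53, mem[0x05]=0xfa, mem[0x06]=0x53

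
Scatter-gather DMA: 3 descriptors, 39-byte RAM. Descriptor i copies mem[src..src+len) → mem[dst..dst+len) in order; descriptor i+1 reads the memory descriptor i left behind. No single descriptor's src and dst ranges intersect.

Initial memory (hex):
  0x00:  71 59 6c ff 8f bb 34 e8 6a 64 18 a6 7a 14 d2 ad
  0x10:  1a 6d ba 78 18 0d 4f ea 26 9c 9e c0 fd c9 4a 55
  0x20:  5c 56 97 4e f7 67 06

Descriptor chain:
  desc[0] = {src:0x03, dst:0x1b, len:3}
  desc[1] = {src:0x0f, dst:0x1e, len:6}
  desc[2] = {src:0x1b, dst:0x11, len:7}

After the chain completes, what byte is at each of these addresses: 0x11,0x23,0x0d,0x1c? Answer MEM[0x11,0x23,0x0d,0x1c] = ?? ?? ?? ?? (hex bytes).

MEM[0x11,0x23,0x0d,0x1c] = ff 18 14 8f

#0 dst[0x1b+3] := {0xff,0x8f,0xbb}
#1 dst[0x1e+6] := {0xad,0x1a,0x6d,0xba,0x78,0x18}
#2 dst[0x11+7] := {0xff,0x8f,0xbb,0xad,0x1a,0x6d,0xba}
query mem[0x11]=0xff, mem[0x23]=0x18, mem[0x0d]=0x14, mem[0x1c]=0x8f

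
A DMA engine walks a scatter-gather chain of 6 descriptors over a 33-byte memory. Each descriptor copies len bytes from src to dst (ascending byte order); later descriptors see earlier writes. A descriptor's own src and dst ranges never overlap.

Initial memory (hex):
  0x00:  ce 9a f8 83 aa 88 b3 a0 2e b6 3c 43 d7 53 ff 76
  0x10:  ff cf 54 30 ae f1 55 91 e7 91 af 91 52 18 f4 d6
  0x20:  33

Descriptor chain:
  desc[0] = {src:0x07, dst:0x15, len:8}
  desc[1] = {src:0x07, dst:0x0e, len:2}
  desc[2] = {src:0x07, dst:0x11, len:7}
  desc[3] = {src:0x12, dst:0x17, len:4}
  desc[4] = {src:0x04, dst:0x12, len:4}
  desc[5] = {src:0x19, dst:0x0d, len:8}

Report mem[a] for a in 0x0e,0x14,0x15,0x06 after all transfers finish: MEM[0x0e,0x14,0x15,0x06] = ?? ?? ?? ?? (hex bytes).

  after D0: wrote 8B at 0x15 = a02eb63c43d753ff
  after D1: wrote 2B at 0x0e = a02e
  after D2: wrote 7B at 0x11 = a02eb63c43d753
  after D3: wrote 4B at 0x17 = 2eb63c43
  after D4: wrote 4B at 0x12 = aa88b3a0
  after D5: wrote 8B at 0x0d = 3c4353ff18f4d633
query mem[0x0e]=0x43, mem[0x14]=0x33, mem[0x15]=0xa0, mem[0x06]=0xb3

MEM[0x0e,0x14,0x15,0x06] = 43 33 a0 b3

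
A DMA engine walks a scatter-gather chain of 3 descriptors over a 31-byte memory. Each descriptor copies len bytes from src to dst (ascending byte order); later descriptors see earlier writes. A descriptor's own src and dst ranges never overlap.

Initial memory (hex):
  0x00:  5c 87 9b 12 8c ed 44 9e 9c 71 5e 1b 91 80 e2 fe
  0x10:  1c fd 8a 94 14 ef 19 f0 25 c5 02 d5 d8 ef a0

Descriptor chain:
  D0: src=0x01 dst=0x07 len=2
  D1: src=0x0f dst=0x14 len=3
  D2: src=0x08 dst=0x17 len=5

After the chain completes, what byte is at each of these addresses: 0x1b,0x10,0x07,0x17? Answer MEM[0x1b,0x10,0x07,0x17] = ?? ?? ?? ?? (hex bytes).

MEM[0x1b,0x10,0x07,0x17] = 91 1c 87 9b

[0] 0x01->0x07 len=2 : 87 9b
[1] 0x0f->0x14 len=3 : fe 1c fd
[2] 0x08->0x17 len=5 : 9b 71 5e 1b 91
query mem[0x1b]=0x91, mem[0x10]=0x1c, mem[0x07]=0x87, mem[0x17]=0x9b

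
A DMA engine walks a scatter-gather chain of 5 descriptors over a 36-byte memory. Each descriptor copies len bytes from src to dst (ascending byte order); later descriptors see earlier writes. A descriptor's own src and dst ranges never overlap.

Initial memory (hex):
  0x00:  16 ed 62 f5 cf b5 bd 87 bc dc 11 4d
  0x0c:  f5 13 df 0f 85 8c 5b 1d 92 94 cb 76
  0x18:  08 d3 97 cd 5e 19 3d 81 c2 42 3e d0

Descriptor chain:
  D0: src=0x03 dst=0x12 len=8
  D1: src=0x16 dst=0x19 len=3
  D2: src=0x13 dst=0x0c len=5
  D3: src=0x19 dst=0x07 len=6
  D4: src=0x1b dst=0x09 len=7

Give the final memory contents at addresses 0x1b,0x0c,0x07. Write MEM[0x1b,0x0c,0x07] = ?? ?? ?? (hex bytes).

[0] 0x03->0x12 len=8 : f5 cf b5 bd 87 bc dc 11
[1] 0x16->0x19 len=3 : 87 bc dc
[2] 0x13->0x0c len=5 : cf b5 bd 87 bc
[3] 0x19->0x07 len=6 : 87 bc dc 5e 19 3d
[4] 0x1b->0x09 len=7 : dc 5e 19 3d 81 c2 42
query mem[0x1b]=0xdc, mem[0x0c]=0x3d, mem[0x07]=0x87

MEM[0x1b,0x0c,0x07] = dc 3d 87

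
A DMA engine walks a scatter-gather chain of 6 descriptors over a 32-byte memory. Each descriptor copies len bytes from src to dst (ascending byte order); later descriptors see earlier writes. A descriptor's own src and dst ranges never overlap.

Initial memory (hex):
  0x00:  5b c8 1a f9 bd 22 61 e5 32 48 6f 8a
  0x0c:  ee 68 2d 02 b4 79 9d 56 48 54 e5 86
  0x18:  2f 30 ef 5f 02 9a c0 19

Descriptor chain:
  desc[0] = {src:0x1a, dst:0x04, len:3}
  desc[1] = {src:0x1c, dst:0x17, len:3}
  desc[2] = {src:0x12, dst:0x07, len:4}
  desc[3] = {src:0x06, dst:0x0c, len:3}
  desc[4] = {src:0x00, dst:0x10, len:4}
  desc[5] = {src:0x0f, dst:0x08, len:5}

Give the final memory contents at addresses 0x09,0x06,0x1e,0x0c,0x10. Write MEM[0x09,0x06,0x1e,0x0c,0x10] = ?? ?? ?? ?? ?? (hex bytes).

MEM[0x09,0x06,0x1e,0x0c,0x10] = 5b 02 c0 f9 5b

[0] 0x1a->0x04 len=3 : ef 5f 02
[1] 0x1c->0x17 len=3 : 02 9a c0
[2] 0x12->0x07 len=4 : 9d 56 48 54
[3] 0x06->0x0c len=3 : 02 9d 56
[4] 0x00->0x10 len=4 : 5b c8 1a f9
[5] 0x0f->0x08 len=5 : 02 5b c8 1a f9
query mem[0x09]=0x5b, mem[0x06]=0x02, mem[0x1e]=0xc0, mem[0x0c]=0xf9, mem[0x10]=0x5b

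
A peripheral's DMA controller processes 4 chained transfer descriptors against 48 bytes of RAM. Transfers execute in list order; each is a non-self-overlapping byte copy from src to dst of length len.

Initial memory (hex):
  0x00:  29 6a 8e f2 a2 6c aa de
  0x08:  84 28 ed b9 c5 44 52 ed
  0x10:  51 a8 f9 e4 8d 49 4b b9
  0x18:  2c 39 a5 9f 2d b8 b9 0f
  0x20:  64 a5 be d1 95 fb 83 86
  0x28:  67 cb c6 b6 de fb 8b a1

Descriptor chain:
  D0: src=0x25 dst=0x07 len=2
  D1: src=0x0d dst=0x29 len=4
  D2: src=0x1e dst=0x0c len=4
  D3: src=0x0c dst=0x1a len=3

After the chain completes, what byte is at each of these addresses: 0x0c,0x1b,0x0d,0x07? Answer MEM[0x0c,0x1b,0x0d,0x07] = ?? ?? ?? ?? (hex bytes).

  after D0: wrote 2B at 0x07 = fb83
  after D1: wrote 4B at 0x29 = 4452ed51
  after D2: wrote 4B at 0x0c = b90f64a5
  after D3: wrote 3B at 0x1a = b90f64
query mem[0x0c]=0xb9, mem[0x1b]=0x0f, mem[0x0d]=0x0f, mem[0x07]=0xfb

MEM[0x0c,0x1b,0x0d,0x07] = b9 0f 0f fb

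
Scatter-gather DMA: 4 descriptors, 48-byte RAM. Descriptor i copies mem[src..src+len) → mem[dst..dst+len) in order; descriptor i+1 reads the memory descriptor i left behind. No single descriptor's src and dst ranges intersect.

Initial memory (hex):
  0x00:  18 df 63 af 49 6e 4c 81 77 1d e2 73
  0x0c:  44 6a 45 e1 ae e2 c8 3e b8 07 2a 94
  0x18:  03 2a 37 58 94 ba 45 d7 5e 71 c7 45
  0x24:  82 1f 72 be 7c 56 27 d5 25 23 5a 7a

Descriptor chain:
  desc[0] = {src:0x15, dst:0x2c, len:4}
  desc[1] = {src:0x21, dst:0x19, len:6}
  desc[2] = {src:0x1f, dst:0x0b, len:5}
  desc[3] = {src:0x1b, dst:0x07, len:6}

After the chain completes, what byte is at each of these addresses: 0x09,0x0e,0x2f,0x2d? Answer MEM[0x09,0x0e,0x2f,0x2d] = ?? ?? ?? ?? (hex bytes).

MEM[0x09,0x0e,0x2f,0x2d] = 1f c7 03 2a

[0] 0x15->0x2c len=4 : 07 2a 94 03
[1] 0x21->0x19 len=6 : 71 c7 45 82 1f 72
[2] 0x1f->0x0b len=5 : d7 5e 71 c7 45
[3] 0x1b->0x07 len=6 : 45 82 1f 72 d7 5e
query mem[0x09]=0x1f, mem[0x0e]=0xc7, mem[0x2f]=0x03, mem[0x2d]=0x2a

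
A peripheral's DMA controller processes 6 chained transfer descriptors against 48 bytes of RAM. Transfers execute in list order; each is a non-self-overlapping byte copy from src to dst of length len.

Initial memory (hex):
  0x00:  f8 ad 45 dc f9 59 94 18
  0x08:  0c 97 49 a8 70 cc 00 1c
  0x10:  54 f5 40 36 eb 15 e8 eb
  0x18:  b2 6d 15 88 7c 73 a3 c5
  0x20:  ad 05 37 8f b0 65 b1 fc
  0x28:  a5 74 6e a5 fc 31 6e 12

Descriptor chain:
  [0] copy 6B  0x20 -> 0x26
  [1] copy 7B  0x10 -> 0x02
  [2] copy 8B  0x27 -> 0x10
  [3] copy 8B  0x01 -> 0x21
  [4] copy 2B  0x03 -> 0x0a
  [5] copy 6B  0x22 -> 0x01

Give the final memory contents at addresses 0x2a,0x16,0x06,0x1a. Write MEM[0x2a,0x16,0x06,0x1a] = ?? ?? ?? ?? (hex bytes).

#0 dst[0x26+6] := {0xad,0x05,0x37,0x8f,0xb0,0x65}
#1 dst[0x02+7] := {0x54,0xf5,0x40,0x36,0xeb,0x15,0xe8}
#2 dst[0x10+8] := {0x05,0x37,0x8f,0xb0,0x65,0xfc,0x31,0x6e}
#3 dst[0x21+8] := {0xad,0x54,0xf5,0x40,0x36,0xeb,0x15,0xe8}
#4 dst[0x0a+2] := {0xf5,0x40}
#5 dst[0x01+6] := {0x54,0xf5,0x40,0x36,0xeb,0x15}
query mem[0x2a]=0xb0, mem[0x16]=0x31, mem[0x06]=0x15, mem[0x1a]=0x15

MEM[0x2a,0x16,0x06,0x1a] = b0 31 15 15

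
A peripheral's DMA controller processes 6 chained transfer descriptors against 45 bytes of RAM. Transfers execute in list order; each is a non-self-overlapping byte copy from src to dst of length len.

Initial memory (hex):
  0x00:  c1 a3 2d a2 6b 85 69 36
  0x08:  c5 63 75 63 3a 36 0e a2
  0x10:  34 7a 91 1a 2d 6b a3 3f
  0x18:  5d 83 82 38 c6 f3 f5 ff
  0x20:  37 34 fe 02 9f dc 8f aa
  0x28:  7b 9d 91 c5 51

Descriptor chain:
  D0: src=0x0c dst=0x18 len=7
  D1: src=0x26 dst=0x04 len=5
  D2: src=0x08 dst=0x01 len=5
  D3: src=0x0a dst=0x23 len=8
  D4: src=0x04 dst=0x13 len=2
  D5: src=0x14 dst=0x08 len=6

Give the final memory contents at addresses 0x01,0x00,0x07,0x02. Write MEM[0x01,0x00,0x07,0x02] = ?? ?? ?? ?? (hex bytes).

#0 dst[0x18+7] := {0x3a,0x36,0x0e,0xa2,0x34,0x7a,0x91}
#1 dst[0x04+5] := {0x8f,0xaa,0x7b,0x9d,0x91}
#2 dst[0x01+5] := {0x91,0x63,0x75,0x63,0x3a}
#3 dst[0x23+8] := {0x75,0x63,0x3a,0x36,0x0e,0xa2,0x34,0x7a}
#4 dst[0x13+2] := {0x63,0x3a}
#5 dst[0x08+6] := {0x3a,0x6b,0xa3,0x3f,0x3a,0x36}
query mem[0x01]=0x91, mem[0x00]=0xc1, mem[0x07]=0x9d, mem[0x02]=0x63

MEM[0x01,0x00,0x07,0x02] = 91 c1 9d 63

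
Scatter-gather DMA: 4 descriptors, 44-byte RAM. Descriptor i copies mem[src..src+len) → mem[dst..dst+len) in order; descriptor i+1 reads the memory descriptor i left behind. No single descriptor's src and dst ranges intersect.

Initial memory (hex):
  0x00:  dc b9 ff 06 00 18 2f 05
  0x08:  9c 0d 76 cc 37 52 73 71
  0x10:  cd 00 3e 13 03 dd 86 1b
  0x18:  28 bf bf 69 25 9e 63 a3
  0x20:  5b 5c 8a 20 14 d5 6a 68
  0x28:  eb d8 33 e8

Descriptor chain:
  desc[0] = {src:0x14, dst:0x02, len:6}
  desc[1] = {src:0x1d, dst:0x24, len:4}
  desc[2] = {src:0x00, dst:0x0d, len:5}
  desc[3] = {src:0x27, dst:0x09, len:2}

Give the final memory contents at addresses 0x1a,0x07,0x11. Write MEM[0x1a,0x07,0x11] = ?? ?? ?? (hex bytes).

MEM[0x1a,0x07,0x11] = bf bf 86

[0] 0x14->0x02 len=6 : 03 dd 86 1b 28 bf
[1] 0x1d->0x24 len=4 : 9e 63 a3 5b
[2] 0x00->0x0d len=5 : dc b9 03 dd 86
[3] 0x27->0x09 len=2 : 5b eb
query mem[0x1a]=0xbf, mem[0x07]=0xbf, mem[0x11]=0x86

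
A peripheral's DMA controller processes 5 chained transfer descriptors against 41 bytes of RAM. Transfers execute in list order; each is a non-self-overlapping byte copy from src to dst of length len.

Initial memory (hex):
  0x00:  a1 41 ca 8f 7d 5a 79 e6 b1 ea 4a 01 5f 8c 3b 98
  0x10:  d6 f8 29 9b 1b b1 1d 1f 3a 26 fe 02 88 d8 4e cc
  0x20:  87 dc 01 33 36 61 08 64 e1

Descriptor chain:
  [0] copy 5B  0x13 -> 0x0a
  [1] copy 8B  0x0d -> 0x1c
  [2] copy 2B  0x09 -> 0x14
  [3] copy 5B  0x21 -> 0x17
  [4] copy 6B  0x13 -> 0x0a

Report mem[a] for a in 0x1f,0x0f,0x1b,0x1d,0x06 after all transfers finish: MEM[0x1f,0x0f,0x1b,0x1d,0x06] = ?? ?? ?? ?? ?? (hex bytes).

  after D0: wrote 5B at 0x0a = 9b1bb11d1f
  after D1: wrote 8B at 0x1c = 1d1f98d6f8299b1b
  after D2: wrote 2B at 0x14 = ea9b
  after D3: wrote 5B at 0x17 = 299b1b3661
  after D4: wrote 6B at 0x0a = 9bea9b1d299b
query mem[0x1f]=0xd6, mem[0x0f]=0x9b, mem[0x1b]=0x61, mem[0x1d]=0x1f, mem[0x06]=0x79

MEM[0x1f,0x0f,0x1b,0x1d,0x06] = d6 9b 61 1f 79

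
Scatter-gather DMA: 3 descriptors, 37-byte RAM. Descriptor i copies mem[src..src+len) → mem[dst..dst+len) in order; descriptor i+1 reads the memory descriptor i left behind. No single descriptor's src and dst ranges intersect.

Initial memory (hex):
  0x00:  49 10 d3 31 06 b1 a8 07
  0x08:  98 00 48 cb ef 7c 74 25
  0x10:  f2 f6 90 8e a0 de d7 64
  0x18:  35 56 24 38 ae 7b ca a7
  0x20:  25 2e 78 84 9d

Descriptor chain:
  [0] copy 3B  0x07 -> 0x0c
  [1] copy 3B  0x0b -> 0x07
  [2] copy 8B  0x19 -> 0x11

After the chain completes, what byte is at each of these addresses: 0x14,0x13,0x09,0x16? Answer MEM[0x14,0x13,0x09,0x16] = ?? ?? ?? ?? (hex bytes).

  after D0: wrote 3B at 0x0c = 079800
  after D1: wrote 3B at 0x07 = cb0798
  after D2: wrote 8B at 0x11 = 562438ae7bcaa725
query mem[0x14]=0xae, mem[0x13]=0x38, mem[0x09]=0x98, mem[0x16]=0xca

MEM[0x14,0x13,0x09,0x16] = ae 38 98 ca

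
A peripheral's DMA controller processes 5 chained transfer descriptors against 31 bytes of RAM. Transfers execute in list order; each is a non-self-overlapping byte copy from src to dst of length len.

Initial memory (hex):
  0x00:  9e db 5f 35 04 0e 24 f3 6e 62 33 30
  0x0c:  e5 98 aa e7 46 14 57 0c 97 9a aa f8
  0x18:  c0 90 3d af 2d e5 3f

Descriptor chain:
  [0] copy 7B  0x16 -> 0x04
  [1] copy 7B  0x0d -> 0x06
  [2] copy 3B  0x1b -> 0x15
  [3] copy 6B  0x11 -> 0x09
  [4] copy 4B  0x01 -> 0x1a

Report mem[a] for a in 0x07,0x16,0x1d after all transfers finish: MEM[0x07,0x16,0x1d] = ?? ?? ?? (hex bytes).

[0] 0x16->0x04 len=7 : aa f8 c0 90 3d af 2d
[1] 0x0d->0x06 len=7 : 98 aa e7 46 14 57 0c
[2] 0x1b->0x15 len=3 : af 2d e5
[3] 0x11->0x09 len=6 : 14 57 0c 97 af 2d
[4] 0x01->0x1a len=4 : db 5f 35 aa
query mem[0x07]=0xaa, mem[0x16]=0x2d, mem[0x1d]=0xaa

MEM[0x07,0x16,0x1d] = aa 2d aa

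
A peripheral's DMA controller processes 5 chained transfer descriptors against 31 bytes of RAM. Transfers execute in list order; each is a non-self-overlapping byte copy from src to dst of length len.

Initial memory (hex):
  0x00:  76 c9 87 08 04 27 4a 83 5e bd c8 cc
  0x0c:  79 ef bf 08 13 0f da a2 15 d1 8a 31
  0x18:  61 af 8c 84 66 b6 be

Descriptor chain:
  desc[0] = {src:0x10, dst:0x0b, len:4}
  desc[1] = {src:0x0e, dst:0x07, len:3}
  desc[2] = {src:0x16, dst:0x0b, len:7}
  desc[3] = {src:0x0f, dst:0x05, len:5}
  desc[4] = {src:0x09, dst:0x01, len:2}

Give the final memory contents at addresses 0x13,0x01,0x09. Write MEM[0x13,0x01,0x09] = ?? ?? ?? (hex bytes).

MEM[0x13,0x01,0x09] = a2 a2 a2

D0: mem[0x0b..0x0e] <- [13 0f da a2]
D1: mem[0x07..0x09] <- [a2 08 13]
D2: mem[0x0b..0x11] <- [8a 31 61 af 8c 84 66]
D3: mem[0x05..0x09] <- [8c 84 66 da a2]
D4: mem[0x01..0x02] <- [a2 c8]
query mem[0x13]=0xa2, mem[0x01]=0xa2, mem[0x09]=0xa2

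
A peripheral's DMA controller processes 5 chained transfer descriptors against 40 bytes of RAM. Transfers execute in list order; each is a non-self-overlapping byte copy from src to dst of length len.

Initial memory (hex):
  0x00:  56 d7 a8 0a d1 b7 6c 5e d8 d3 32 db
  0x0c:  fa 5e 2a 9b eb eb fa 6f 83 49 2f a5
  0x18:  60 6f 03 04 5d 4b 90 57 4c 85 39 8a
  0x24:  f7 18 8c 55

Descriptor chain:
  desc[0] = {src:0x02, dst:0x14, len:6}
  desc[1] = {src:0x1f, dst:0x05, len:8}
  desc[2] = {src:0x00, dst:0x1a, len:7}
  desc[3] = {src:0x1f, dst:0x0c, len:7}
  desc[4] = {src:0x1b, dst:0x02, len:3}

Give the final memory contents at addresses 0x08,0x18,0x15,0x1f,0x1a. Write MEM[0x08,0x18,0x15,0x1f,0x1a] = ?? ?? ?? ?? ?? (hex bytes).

MEM[0x08,0x18,0x15,0x1f,0x1a] = 39 6c 0a 57 56

#0 dst[0x14+6] := {0xa8,0x0a,0xd1,0xb7,0x6c,0x5e}
#1 dst[0x05+8] := {0x57,0x4c,0x85,0x39,0x8a,0xf7,0x18,0x8c}
#2 dst[0x1a+7] := {0x56,0xd7,0xa8,0x0a,0xd1,0x57,0x4c}
#3 dst[0x0c+7] := {0x57,0x4c,0x85,0x39,0x8a,0xf7,0x18}
#4 dst[0x02+3] := {0xd7,0xa8,0x0a}
query mem[0x08]=0x39, mem[0x18]=0x6c, mem[0x15]=0x0a, mem[0x1f]=0x57, mem[0x1a]=0x56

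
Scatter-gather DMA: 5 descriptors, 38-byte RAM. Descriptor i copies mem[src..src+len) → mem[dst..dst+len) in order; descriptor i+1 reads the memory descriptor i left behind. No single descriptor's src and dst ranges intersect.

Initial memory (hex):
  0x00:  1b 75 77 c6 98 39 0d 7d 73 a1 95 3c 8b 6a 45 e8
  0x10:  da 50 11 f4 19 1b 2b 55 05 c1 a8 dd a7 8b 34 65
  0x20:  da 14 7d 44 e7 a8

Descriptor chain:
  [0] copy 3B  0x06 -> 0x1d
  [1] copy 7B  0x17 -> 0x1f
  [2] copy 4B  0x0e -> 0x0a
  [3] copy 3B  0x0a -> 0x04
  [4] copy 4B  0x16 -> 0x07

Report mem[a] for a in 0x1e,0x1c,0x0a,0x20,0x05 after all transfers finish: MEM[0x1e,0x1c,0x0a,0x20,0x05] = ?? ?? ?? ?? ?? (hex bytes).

MEM[0x1e,0x1c,0x0a,0x20,0x05] = 7d a7 c1 05 e8

D0: mem[0x1d..0x1f] <- [0d 7d 73]
D1: mem[0x1f..0x25] <- [55 05 c1 a8 dd a7 0d]
D2: mem[0x0a..0x0d] <- [45 e8 da 50]
D3: mem[0x04..0x06] <- [45 e8 da]
D4: mem[0x07..0x0a] <- [2b 55 05 c1]
query mem[0x1e]=0x7d, mem[0x1c]=0xa7, mem[0x0a]=0xc1, mem[0x20]=0x05, mem[0x05]=0xe8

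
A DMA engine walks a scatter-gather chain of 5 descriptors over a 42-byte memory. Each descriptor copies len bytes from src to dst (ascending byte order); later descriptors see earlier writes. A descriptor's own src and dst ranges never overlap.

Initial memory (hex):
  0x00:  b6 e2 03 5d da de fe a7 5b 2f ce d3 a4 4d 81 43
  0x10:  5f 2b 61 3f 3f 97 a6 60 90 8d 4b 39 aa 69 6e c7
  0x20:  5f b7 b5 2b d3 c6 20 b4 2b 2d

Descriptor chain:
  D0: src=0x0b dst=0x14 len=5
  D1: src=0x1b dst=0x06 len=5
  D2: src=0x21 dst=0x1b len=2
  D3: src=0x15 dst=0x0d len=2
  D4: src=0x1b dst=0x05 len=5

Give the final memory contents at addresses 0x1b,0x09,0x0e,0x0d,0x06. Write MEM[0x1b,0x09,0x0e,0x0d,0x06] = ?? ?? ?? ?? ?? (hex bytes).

  after D0: wrote 5B at 0x14 = d3a44d8143
  after D1: wrote 5B at 0x06 = 39aa696ec7
  after D2: wrote 2B at 0x1b = b7b5
  after D3: wrote 2B at 0x0d = a44d
  after D4: wrote 5B at 0x05 = b7b5696ec7
query mem[0x1b]=0xb7, mem[0x09]=0xc7, mem[0x0e]=0x4d, mem[0x0d]=0xa4, mem[0x06]=0xb5

MEM[0x1b,0x09,0x0e,0x0d,0x06] = b7 c7 4d a4 b5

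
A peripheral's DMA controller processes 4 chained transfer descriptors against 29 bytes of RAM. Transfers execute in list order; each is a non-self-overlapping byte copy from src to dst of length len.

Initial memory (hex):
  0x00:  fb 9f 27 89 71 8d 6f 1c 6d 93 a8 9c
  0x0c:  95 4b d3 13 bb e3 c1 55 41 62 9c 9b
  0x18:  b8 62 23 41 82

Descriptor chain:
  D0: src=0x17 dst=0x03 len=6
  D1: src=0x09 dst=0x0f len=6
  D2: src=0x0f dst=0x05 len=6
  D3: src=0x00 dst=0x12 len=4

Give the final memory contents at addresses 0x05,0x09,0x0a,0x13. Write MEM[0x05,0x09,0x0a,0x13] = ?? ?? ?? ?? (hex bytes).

#0 dst[0x03+6] := {0x9b,0xb8,0x62,0x23,0x41,0x82}
#1 dst[0x0f+6] := {0x93,0xa8,0x9c,0x95,0x4b,0xd3}
#2 dst[0x05+6] := {0x93,0xa8,0x9c,0x95,0x4b,0xd3}
#3 dst[0x12+4] := {0xfb,0x9f,0x27,0x9b}
query mem[0x05]=0x93, mem[0x09]=0x4b, mem[0x0a]=0xd3, mem[0x13]=0x9f

MEM[0x05,0x09,0x0a,0x13] = 93 4b d3 9f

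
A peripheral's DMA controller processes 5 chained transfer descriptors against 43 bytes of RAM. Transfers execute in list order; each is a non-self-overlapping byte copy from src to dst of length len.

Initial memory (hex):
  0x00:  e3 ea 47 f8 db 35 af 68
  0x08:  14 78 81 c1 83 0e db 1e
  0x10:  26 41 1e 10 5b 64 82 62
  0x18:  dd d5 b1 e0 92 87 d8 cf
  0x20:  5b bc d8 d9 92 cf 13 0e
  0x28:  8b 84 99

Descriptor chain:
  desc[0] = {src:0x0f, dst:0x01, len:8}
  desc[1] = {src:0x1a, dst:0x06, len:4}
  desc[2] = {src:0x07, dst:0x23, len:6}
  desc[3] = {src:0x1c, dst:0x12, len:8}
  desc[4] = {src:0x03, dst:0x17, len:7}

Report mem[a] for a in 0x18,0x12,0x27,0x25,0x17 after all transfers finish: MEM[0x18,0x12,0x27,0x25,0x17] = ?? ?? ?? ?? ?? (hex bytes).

MEM[0x18,0x12,0x27,0x25,0x17] = 1e 92 c1 87 41

[0] 0x0f->0x01 len=8 : 1e 26 41 1e 10 5b 64 82
[1] 0x1a->0x06 len=4 : b1 e0 92 87
[2] 0x07->0x23 len=6 : e0 92 87 81 c1 83
[3] 0x1c->0x12 len=8 : 92 87 d8 cf 5b bc d8 e0
[4] 0x03->0x17 len=7 : 41 1e 10 b1 e0 92 87
query mem[0x18]=0x1e, mem[0x12]=0x92, mem[0x27]=0xc1, mem[0x25]=0x87, mem[0x17]=0x41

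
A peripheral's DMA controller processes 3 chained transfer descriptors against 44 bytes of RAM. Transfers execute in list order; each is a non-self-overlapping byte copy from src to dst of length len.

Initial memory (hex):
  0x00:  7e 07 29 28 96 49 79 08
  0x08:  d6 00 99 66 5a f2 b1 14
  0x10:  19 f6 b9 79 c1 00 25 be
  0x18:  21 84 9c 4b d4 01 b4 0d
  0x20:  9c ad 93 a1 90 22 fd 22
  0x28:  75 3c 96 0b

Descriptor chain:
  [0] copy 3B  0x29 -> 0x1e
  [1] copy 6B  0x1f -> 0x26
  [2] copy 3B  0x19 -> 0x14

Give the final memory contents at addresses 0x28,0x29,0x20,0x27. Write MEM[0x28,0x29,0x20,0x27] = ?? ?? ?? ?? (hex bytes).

  after D0: wrote 3B at 0x1e = 3c960b
  after D1: wrote 6B at 0x26 = 960bad93a190
  after D2: wrote 3B at 0x14 = 849c4b
query mem[0x28]=0xad, mem[0x29]=0x93, mem[0x20]=0x0b, mem[0x27]=0x0b

MEM[0x28,0x29,0x20,0x27] = ad 93 0b 0b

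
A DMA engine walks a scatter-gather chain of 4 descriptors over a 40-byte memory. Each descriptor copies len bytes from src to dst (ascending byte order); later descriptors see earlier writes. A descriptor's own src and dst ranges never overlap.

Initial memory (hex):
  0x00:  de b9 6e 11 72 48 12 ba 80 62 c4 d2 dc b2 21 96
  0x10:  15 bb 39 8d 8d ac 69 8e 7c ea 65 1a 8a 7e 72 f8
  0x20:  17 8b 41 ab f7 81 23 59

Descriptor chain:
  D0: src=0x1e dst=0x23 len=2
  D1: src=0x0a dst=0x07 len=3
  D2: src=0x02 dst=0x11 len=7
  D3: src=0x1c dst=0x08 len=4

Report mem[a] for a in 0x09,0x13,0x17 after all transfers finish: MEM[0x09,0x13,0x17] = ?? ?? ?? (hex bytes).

MEM[0x09,0x13,0x17] = 7e 72 d2

#0 dst[0x23+2] := {0x72,0xf8}
#1 dst[0x07+3] := {0xc4,0xd2,0xdc}
#2 dst[0x11+7] := {0x6e,0x11,0x72,0x48,0x12,0xc4,0xd2}
#3 dst[0x08+4] := {0x8a,0x7e,0x72,0xf8}
query mem[0x09]=0x7e, mem[0x13]=0x72, mem[0x17]=0xd2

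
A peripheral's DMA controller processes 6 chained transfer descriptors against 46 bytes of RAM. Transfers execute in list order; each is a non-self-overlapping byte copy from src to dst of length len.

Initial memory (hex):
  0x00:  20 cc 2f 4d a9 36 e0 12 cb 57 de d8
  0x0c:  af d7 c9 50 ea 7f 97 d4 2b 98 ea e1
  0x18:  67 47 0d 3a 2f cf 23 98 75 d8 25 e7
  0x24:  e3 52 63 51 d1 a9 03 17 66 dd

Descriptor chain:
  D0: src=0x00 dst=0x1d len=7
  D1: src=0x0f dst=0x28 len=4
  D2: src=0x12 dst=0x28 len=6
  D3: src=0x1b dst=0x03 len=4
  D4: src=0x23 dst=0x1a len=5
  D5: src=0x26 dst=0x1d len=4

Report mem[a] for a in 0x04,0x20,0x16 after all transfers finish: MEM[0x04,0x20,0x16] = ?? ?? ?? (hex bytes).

MEM[0x04,0x20,0x16] = 2f d4 ea

[0] 0x00->0x1d len=7 : 20 cc 2f 4d a9 36 e0
[1] 0x0f->0x28 len=4 : 50 ea 7f 97
[2] 0x12->0x28 len=6 : 97 d4 2b 98 ea e1
[3] 0x1b->0x03 len=4 : 3a 2f 20 cc
[4] 0x23->0x1a len=5 : e0 e3 52 63 51
[5] 0x26->0x1d len=4 : 63 51 97 d4
query mem[0x04]=0x2f, mem[0x20]=0xd4, mem[0x16]=0xea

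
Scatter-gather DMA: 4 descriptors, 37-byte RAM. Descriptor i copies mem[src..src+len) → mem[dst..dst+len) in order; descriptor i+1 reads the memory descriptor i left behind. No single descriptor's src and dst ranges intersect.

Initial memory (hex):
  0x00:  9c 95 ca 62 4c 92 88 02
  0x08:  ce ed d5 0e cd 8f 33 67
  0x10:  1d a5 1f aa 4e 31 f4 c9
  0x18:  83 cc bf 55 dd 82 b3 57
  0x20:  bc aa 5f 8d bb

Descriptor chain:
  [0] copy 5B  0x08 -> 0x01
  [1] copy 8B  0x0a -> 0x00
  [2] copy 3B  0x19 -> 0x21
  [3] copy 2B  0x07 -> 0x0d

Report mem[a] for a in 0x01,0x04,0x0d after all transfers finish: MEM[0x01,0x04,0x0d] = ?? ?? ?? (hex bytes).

#0 dst[0x01+5] := {0xce,0xed,0xd5,0x0e,0xcd}
#1 dst[0x00+8] := {0xd5,0x0e,0xcd,0x8f,0x33,0x67,0x1d,0xa5}
#2 dst[0x21+3] := {0xcc,0xbf,0x55}
#3 dst[0x0d+2] := {0xa5,0xce}
query mem[0x01]=0x0e, mem[0x04]=0x33, mem[0x0d]=0xa5

MEM[0x01,0x04,0x0d] = 0e 33 a5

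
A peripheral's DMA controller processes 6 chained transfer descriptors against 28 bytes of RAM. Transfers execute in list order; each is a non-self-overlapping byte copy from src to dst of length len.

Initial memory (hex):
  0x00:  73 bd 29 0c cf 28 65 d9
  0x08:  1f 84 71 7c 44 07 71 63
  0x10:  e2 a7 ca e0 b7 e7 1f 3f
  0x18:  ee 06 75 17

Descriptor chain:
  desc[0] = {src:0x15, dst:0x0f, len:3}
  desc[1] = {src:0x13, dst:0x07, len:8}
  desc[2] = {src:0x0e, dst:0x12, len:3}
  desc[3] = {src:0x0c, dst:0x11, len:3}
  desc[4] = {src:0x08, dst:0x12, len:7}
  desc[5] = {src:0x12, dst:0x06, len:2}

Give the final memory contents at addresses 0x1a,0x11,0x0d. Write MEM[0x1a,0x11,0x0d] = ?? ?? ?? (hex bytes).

MEM[0x1a,0x11,0x0d] = 75 ee 06

D0: mem[0x0f..0x11] <- [e7 1f 3f]
D1: mem[0x07..0x0e] <- [e0 b7 e7 1f 3f ee 06 75]
D2: mem[0x12..0x14] <- [75 e7 1f]
D3: mem[0x11..0x13] <- [ee 06 75]
D4: mem[0x12..0x18] <- [b7 e7 1f 3f ee 06 75]
D5: mem[0x06..0x07] <- [b7 e7]
query mem[0x1a]=0x75, mem[0x11]=0xee, mem[0x0d]=0x06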